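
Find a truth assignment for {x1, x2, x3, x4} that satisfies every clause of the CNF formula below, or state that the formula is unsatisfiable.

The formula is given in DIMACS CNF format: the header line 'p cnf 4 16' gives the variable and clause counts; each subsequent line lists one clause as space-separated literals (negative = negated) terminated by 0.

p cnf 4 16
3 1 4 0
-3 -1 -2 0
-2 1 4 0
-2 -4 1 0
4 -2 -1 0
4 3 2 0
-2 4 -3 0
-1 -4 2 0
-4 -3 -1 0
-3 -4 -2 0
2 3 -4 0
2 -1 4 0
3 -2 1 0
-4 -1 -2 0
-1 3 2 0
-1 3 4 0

x1: False,  x2: False,  x3: True,  x4: False

Branch on x3: set x3 = True.
Branch on x1: set x1 = False.
Branch on x2: set x2 = False.
All clauses hold; x4 can take either value.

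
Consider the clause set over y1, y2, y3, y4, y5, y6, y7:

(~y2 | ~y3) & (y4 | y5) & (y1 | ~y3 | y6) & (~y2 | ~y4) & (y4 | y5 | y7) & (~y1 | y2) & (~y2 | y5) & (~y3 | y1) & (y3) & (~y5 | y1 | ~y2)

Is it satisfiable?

No

From the singleton clause (y3), y3 = 1.
From the singleton clause (~y2), y2 = 0.
From the singleton clause (~y1), y1 = 0.
But (y1) is also a unit clause — contradiction.
No assignment satisfies every clause.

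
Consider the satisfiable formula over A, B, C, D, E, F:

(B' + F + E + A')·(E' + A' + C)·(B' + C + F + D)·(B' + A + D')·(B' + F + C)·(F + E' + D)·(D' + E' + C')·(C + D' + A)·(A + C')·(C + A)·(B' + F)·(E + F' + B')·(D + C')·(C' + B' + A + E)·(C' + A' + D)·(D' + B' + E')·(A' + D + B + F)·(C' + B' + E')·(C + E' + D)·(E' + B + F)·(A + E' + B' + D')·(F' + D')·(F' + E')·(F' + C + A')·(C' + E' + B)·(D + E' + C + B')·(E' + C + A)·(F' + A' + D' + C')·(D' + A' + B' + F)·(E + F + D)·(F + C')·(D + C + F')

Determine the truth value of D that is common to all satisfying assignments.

Suppose D = 0.
(C') alone gives C = 0.
(A) alone gives A = 1.
(E') alone gives E = 0.
(F') alone gives F = 0.
That conflicts with the unit clause (F).
So every satisfying assignment has D = True.

True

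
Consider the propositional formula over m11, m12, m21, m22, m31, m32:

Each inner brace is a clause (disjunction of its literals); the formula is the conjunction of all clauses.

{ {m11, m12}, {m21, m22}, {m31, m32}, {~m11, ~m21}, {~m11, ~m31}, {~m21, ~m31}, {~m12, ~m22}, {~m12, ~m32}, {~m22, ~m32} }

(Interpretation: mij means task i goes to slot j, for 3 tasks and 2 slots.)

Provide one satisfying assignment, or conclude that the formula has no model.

UNSATISFIABLE

Branch on m11: set m11 = 1.
(~m21) alone gives m21 = 0.
(m22) alone gives m22 = 1.
(~m31) alone gives m31 = 0.
(m32) alone gives m32 = 1.
But (~m32) is also a unit clause — contradiction.
That branch fails; take m11 = 0 instead.
(m12) alone gives m12 = 1.
(~m22) alone gives m22 = 0.
(m21) alone gives m21 = 1.
(~m31) alone gives m31 = 0.
(m32) alone gives m32 = 1.
But (~m32) is also a unit clause — contradiction.
Either choice for m11 ends in contradiction.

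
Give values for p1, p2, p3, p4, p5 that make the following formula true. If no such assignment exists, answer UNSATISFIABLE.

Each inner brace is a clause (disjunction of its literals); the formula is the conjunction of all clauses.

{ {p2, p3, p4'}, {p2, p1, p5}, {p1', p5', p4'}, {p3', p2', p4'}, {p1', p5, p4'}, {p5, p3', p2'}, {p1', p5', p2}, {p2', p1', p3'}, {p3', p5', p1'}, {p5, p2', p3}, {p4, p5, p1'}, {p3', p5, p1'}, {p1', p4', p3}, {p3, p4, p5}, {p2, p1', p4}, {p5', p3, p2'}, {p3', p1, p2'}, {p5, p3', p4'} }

Try p2 = 0.
Try p3 = 1.
Try p1 = 0.
From the singleton clause (p5), p5 = 1.
Every clause is now satisfied; p4 is unconstrained.

p1 ↦ 0, p2 ↦ 0, p3 ↦ 1, p4 ↦ 1, p5 ↦ 1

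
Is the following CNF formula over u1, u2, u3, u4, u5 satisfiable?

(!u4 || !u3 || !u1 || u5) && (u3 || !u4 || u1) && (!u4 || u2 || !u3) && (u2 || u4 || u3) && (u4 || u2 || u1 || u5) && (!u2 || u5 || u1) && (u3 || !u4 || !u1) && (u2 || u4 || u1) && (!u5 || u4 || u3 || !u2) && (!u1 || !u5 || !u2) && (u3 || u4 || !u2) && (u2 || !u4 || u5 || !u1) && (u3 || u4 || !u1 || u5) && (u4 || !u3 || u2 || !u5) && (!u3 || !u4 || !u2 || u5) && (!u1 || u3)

Yes, satisfiable

Branch on u1: set u1 = false.
Branch on u3: set u3 = true.
Branch on u4: set u4 = true.
Unit clause (u2) forces u2 = true.
Unit clause (u5) forces u5 = true.
Every clause now holds.
A satisfying assignment: u1 ↦ false,  u2 ↦ true,  u3 ↦ true,  u4 ↦ true,  u5 ↦ true.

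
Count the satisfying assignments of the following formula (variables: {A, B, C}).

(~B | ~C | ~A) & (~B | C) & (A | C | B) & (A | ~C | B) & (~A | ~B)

3

There are 2^3 = 8 truth assignments over (A, B, C).
Check each against the 5 clauses (columns in the order A, B, C):
  F F F  ✗ fails (A | C | B)
  F F T  ✗ fails (A | ~C | B)
  F T F  ✗ fails (~B | C)
  F T T  ✓ satisfies all
  T F F  ✓ satisfies all
  T F T  ✓ satisfies all
  T T F  ✗ fails (~B | C)
  T T T  ✗ fails (~B | ~C | ~A)
3 of the 8 rows are models.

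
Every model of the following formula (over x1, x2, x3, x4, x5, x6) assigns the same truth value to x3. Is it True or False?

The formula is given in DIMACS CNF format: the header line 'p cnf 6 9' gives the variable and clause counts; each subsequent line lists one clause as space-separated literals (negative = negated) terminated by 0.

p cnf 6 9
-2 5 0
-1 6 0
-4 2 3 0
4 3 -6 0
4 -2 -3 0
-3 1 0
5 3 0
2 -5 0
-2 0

True

Suppose x3 = False.
Unit clause (x5) forces x5 = True.
Unit clause (x2) forces x2 = True.
But (¬x2) is also a unit clause — contradiction.
So every satisfying assignment has x3 = True.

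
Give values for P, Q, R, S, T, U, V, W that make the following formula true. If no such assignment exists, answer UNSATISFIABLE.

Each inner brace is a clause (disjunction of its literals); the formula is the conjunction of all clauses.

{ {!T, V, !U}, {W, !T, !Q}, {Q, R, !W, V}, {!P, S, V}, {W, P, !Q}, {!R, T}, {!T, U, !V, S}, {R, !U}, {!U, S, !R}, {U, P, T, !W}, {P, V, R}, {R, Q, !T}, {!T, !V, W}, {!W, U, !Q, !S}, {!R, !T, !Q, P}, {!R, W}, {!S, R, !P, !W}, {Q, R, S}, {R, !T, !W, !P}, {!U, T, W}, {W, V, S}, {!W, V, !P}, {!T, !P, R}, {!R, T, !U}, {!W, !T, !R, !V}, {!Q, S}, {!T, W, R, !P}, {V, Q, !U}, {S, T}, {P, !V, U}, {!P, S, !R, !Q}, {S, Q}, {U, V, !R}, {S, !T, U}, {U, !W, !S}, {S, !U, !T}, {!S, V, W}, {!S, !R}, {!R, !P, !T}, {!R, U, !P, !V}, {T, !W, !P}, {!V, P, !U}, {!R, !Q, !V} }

Case R = false:
From the singleton clause (!U), U = false.
Case P = true:
From the singleton clause (!T), T = false.
From the singleton clause (S), S = true.
From the singleton clause (!W), W = false.
From the singleton clause (V), V = true.
Every clause is now satisfied; Q is unconstrained.

P ↦ true,  Q ↦ true,  R ↦ false,  S ↦ true,  T ↦ false,  U ↦ false,  V ↦ true,  W ↦ false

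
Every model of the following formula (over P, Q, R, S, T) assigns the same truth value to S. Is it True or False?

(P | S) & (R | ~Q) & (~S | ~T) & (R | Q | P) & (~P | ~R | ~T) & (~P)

True

Suppose S = 0.
From the singleton clause (P), P = 1.
But (~P) is also a unit clause — contradiction.
So every satisfying assignment has S = True.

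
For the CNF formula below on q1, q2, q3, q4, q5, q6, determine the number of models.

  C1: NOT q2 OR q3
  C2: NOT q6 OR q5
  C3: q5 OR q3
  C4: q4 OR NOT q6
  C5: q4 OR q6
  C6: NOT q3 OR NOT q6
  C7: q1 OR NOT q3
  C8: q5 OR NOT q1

There are 2^6 = 64 truth assignments over (q1, q2, q3, q4, q5, q6).
Split on q2. With q2 = true, the clauses containing q2 are satisfied and NOT q2 drops from the rest; 1 of the 2^5 = 32 assignments to the other variables satisfy what remains.
With q2 = false, by the same count on the reduced clause set, 5 assignments work.
(One model: q1=F, q2=F, q3=F, q4=T, q5=T, q6=F.)
Total: 1 + 5 = 6.

6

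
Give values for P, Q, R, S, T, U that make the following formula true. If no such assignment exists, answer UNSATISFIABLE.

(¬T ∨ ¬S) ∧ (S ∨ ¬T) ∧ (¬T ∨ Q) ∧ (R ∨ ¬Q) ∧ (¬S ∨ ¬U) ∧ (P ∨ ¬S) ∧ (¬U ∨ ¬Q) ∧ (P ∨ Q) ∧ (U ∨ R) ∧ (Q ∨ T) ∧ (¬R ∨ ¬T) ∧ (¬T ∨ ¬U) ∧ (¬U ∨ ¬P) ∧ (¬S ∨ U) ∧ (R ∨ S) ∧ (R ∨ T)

Branch on T: set T = False.
The clause (Q) is unit, so Q = True.
The clause (R) is unit, so R = True.
The clause (¬U) is unit, so U = False.
The clause (¬S) is unit, so S = False.
All clauses hold; P can take either value.

P=False,  Q=True,  R=True,  S=False,  T=False,  U=False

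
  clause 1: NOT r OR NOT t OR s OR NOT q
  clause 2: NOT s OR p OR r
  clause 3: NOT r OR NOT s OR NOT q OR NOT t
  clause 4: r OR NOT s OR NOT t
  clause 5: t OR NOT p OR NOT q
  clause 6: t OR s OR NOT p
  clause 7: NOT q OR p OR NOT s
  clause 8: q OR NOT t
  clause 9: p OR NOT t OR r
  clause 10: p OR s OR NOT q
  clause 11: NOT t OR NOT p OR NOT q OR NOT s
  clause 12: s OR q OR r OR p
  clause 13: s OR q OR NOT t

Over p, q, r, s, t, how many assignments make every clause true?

There are 2^5 = 32 truth assignments over (p, q, r, s, t).
Split on s. With s = true, the clauses containing s are satisfied and NOT s drops from the rest; 3 of the 2^4 = 16 assignments to the other variables satisfy what remains.
With s = false, by the same count on the reduced clause set, 2 assignments work.
(One model: p=F, q=F, r=T, s=F, t=F.)
Total: 3 + 2 = 5.

5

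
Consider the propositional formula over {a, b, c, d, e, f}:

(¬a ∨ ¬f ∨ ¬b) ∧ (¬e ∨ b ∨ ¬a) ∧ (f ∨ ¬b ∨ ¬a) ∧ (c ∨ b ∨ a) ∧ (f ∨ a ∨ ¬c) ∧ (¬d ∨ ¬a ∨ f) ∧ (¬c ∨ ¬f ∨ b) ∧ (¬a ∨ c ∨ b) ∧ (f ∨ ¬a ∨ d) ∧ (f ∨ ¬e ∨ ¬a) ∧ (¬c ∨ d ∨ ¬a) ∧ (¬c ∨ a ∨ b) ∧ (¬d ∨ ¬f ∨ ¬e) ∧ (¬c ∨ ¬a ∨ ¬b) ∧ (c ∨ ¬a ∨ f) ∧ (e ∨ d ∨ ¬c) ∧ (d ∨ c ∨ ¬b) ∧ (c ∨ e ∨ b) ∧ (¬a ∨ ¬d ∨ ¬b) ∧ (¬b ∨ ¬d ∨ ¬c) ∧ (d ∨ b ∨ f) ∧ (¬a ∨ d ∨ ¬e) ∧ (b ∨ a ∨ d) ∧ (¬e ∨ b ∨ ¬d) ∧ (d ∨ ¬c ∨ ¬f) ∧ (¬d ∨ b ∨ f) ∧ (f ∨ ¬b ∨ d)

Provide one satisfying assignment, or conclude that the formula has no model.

Branch on a: set a = False.
Branch on c: set c = False.
Unit clause (b) forces b = True.
Unit clause (d) forces d = True.
Branch on f: set f = False.
No clause remains; e is free.

a=False,  b=True,  c=False,  d=True,  e=True,  f=False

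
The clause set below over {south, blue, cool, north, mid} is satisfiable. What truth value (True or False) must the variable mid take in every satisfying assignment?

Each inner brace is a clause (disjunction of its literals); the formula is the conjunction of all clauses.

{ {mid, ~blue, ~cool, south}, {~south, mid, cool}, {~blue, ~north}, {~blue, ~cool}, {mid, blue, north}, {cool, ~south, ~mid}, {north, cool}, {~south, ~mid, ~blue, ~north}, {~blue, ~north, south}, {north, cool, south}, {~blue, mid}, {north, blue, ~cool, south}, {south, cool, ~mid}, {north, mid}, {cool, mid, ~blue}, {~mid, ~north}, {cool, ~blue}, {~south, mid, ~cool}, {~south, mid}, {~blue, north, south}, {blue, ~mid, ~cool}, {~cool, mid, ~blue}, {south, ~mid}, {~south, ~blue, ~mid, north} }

Suppose mid = 1.
The clause (~north) is unit, so north = 0.
The clause (cool) is unit, so cool = 1.
The clause (~blue) is unit, so blue = 0.
That conflicts with the unit clause (blue).
So every satisfying assignment has mid = False.

False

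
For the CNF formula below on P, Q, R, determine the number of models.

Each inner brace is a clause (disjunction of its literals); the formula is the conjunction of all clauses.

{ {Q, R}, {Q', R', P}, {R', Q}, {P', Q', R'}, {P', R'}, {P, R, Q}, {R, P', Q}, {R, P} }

1

There are 2^3 = 8 truth assignments over (P, Q, R).
Check each against the 8 clauses (columns in the order P, Q, R):
  F F F  ✗ fails (Q + R)
  F F T  ✗ fails (R' + Q)
  F T F  ✗ fails (R + P)
  F T T  ✗ fails (Q' + R' + P)
  T F F  ✗ fails (Q + R)
  T F T  ✗ fails (R' + Q)
  T T F  ✓ satisfies all
  T T T  ✗ fails (P' + Q' + R')
1 of the 8 rows is a model.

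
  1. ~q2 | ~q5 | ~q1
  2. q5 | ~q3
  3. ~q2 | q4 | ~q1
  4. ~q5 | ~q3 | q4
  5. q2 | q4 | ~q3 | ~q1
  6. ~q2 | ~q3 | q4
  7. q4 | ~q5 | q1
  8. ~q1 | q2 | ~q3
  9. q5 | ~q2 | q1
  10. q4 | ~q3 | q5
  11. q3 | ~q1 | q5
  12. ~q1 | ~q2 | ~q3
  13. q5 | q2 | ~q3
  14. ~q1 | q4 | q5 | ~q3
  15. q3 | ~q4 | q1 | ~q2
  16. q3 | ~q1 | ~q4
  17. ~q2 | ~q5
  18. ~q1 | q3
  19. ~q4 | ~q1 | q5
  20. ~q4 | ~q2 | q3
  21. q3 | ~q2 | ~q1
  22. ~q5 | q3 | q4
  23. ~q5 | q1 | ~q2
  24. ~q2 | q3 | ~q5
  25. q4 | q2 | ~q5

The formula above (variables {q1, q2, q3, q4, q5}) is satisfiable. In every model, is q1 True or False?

Suppose q1 = 1.
The clause (q3) is unit, so q3 = 1.
The clause (q5) is unit, so q5 = 1.
The clause (~q2) is unit, so q2 = 0.
But (q2) is also a unit clause — contradiction.
So every satisfying assignment has q1 = False.

False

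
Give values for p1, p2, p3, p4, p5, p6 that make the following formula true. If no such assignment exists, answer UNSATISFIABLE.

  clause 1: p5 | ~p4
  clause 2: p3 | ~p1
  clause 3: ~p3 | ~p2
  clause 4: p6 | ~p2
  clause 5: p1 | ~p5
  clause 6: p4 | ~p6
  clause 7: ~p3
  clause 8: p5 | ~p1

p1=0, p2=0, p3=0, p4=0, p5=0, p6=0

From the singleton clause (~p3), p3 = 0.
From the singleton clause (~p1), p1 = 0.
From the singleton clause (~p5), p5 = 0.
From the singleton clause (~p4), p4 = 0.
From the singleton clause (~p6), p6 = 0.
From the singleton clause (~p2), p2 = 0.
All clauses are satisfied.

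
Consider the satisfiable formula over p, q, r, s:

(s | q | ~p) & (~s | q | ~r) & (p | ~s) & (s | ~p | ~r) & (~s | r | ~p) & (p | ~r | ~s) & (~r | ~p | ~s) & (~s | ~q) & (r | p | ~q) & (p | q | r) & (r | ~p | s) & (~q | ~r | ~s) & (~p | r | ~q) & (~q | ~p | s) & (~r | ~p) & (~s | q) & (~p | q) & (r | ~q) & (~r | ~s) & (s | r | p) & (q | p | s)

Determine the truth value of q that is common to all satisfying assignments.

Suppose q = 0.
(~s) alone gives s = 0.
(~p) alone gives p = 0.
Now (p) is unsatisfied and unit — conflict.
So every satisfying assignment has q = True.

True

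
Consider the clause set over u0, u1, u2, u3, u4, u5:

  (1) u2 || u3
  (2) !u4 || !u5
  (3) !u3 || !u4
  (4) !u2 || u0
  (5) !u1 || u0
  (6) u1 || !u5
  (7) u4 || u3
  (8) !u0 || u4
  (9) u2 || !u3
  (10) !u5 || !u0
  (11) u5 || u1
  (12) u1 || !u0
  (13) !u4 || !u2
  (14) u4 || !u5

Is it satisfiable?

Unsatisfiable

Branch on u2: set u2 = true.
From the singleton clause (u0), u0 = true.
From the singleton clause (u4), u4 = true.
But (!u4) is also a unit clause — contradiction.
So u2 must be the other value — set u2 = false.
From the singleton clause (u3), u3 = true.
But (!u3) is also a unit clause — contradiction.
Either choice for u2 ends in contradiction.
No assignment satisfies every clause.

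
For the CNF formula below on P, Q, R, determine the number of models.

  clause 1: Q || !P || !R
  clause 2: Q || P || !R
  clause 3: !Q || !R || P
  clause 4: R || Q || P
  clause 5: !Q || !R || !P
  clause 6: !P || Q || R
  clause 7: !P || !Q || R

1

There are 2^3 = 8 truth assignments over (P, Q, R).
Check each against the 7 clauses (columns in the order P, Q, R):
  F F F  ✗ fails (R || Q || P)
  F F T  ✗ fails (Q || P || !R)
  F T F  ✓ satisfies all
  F T T  ✗ fails (!Q || !R || P)
  T F F  ✗ fails (!P || Q || R)
  T F T  ✗ fails (Q || !P || !R)
  T T F  ✗ fails (!P || !Q || R)
  T T T  ✗ fails (!Q || !R || !P)
1 of the 8 rows is a model.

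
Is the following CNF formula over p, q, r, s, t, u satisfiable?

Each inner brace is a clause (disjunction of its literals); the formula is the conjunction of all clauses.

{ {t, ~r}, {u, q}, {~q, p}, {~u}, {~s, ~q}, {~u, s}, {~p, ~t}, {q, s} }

From the singleton clause (~u), u = 0.
From the singleton clause (q), q = 1.
From the singleton clause (p), p = 1.
From the singleton clause (~s), s = 0.
From the singleton clause (~t), t = 0.
From the singleton clause (~r), r = 0.
Every clause now holds.
A satisfying assignment: p ↦ 1, q ↦ 1, r ↦ 0, s ↦ 0, t ↦ 0, u ↦ 0.

Satisfiable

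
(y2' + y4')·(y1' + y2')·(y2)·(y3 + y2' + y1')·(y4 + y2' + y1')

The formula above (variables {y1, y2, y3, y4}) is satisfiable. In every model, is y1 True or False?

Suppose y1 = 1.
Unit clause (y2') forces y2 = 0.
That conflicts with the unit clause (y2).
So every satisfying assignment has y1 = False.

False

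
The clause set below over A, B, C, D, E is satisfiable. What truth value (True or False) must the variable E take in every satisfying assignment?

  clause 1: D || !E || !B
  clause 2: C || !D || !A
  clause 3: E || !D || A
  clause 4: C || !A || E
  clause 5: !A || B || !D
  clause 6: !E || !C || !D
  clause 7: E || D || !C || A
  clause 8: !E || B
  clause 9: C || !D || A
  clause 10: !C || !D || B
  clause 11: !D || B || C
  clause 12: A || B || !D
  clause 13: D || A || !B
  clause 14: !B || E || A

Suppose E = true.
(B) alone gives B = true.
(D) alone gives D = true.
(!C) alone gives C = false.
(!A) alone gives A = false.
That conflicts with the unit clause (A).
So every satisfying assignment has E = False.

False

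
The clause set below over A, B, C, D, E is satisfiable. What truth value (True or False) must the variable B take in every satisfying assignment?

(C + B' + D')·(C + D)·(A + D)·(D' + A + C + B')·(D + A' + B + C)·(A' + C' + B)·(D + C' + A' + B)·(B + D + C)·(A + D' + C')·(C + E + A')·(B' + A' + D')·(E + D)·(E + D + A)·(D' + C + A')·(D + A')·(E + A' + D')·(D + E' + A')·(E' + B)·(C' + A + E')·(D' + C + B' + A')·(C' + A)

False

Suppose B = 1.
Case C = 1:
Unit clause (A) forces A = 1.
Unit clause (D') forces D = 0.
But (D) is also a unit clause — contradiction.
That branch fails; take C = 0 instead.
Unit clause (D') forces D = 0.
But (D) is also a unit clause — contradiction.
Both values of C lead to a conflict.
So every satisfying assignment has B = False.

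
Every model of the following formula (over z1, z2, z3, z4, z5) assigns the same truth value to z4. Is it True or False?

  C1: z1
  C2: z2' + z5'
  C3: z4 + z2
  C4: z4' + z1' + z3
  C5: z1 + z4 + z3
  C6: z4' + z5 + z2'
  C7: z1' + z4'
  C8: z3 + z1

Suppose z4 = 1.
Unit clause (z1) forces z1 = 1.
That conflicts with the unit clause (z1').
So every satisfying assignment has z4 = False.

False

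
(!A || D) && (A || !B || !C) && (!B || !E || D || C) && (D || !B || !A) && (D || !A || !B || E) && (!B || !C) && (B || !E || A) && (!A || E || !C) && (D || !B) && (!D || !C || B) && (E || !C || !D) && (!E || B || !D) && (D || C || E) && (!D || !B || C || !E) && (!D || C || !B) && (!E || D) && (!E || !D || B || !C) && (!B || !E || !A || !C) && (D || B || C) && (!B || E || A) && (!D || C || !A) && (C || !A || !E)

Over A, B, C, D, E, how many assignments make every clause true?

2

There are 2^5 = 32 truth assignments over (A, B, C, D, E).
Split on B. With B = true, the clauses containing B are satisfied and !B drops from the rest; 0 of the 2^4 = 16 assignments to the other variables satisfy what remains.
With B = false, by the same count on the reduced clause set, 2 assignments work.
Total: 0 + 2 = 2.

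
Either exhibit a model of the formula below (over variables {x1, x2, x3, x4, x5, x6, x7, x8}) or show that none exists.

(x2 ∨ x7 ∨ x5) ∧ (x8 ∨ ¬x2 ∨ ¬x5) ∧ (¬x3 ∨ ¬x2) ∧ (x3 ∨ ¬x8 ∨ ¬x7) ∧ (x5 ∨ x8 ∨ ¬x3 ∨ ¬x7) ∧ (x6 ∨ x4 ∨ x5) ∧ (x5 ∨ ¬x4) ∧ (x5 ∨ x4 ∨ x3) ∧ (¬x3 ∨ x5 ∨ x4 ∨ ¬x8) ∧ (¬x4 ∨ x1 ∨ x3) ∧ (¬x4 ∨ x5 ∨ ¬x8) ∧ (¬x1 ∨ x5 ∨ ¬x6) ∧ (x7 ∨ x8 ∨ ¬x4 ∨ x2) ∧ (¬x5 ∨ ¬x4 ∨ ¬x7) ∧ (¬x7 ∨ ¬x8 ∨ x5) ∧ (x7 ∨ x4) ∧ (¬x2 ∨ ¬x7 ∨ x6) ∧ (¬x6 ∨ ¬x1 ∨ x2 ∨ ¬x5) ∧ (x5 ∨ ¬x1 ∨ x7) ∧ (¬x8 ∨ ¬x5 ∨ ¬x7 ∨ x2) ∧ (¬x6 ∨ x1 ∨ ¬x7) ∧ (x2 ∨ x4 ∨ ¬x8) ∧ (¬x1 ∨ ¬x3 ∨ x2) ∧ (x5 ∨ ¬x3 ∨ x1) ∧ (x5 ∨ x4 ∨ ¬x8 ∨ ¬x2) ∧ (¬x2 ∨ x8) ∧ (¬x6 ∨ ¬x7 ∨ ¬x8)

Try x3 = False.
Try x8 = True.
(¬x7) alone gives x7 = False.
(x4) alone gives x4 = True.
(x5) alone gives x5 = True.
(x1) alone gives x1 = True.
Try x6 = True.
(x2) alone gives x2 = True.
Every clause now holds.

x1=True; x2=True; x3=False; x4=True; x5=True; x6=True; x7=False; x8=True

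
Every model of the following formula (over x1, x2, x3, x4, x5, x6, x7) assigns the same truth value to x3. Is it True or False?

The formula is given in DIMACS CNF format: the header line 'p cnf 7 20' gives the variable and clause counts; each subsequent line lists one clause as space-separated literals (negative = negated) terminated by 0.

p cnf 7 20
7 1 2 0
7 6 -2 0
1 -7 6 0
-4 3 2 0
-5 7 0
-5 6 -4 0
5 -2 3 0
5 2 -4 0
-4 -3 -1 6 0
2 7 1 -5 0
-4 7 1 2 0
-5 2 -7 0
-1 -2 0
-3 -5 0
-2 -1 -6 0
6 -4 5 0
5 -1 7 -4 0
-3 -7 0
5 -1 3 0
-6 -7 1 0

Suppose x3 = False.
Case x4 = False:
Case x5 = False:
The clause (¬x2) is unit, so x2 = False.
The clause (¬x1) is unit, so x1 = False.
The clause (x7) is unit, so x7 = True.
The clause (x6) is unit, so x6 = True.
That conflicts with the unit clause (¬x6).
Undo x5 and try x5 = True.
The clause (x7) is unit, so x7 = True.
The clause (x2) is unit, so x2 = True.
The clause (¬x1) is unit, so x1 = False.
The clause (x6) is unit, so x6 = True.
That conflicts with the unit clause (¬x6).
Both values of x5 lead to a conflict.
Undo x4 and try x4 = True.
The clause (x2) is unit, so x2 = True.
The clause (x5) is unit, so x5 = True.
The clause (x7) is unit, so x7 = True.
The clause (x6) is unit, so x6 = True.
The clause (¬x1) is unit, so x1 = False.
That conflicts with the unit clause (x1).
Both values of x4 lead to a conflict.
So every satisfying assignment has x3 = True.

True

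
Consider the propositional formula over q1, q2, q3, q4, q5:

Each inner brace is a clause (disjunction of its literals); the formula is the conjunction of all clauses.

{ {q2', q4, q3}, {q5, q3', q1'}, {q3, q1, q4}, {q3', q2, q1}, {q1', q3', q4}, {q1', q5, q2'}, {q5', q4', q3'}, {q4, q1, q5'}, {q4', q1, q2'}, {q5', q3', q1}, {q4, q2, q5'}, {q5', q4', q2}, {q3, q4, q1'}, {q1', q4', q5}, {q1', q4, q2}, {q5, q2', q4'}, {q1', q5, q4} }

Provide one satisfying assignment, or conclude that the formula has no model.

Case q2 = 1:
Case q4 = 0:
(q3) alone gives q3 = 1.
(q1') alone gives q1 = 0.
(q5') alone gives q5 = 0.
All clauses are satisfied.

q1=0, q2=1, q3=1, q4=0, q5=0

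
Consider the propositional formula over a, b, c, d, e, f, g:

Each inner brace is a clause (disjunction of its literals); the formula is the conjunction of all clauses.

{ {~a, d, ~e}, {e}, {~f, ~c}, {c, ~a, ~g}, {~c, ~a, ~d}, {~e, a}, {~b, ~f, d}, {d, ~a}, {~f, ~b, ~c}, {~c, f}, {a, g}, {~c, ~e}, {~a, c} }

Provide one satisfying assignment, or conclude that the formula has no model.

From the singleton clause (e), e = 1.
From the singleton clause (a), a = 1.
From the singleton clause (d), d = 1.
From the singleton clause (~c), c = 0.
But (c) is also a unit clause — contradiction.

UNSATISFIABLE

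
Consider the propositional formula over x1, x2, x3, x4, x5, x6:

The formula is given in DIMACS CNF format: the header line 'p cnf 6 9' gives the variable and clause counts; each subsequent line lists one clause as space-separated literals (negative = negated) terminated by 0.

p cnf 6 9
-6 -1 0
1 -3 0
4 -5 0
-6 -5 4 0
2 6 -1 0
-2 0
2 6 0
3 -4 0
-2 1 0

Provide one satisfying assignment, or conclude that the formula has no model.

x1: False; x2: False; x3: False; x4: False; x5: False; x6: True

Unit clause (¬x2) forces x2 = False.
Unit clause (x6) forces x6 = True.
Unit clause (¬x1) forces x1 = False.
Unit clause (¬x3) forces x3 = False.
Unit clause (¬x4) forces x4 = False.
Unit clause (¬x5) forces x5 = False.
All clauses are satisfied.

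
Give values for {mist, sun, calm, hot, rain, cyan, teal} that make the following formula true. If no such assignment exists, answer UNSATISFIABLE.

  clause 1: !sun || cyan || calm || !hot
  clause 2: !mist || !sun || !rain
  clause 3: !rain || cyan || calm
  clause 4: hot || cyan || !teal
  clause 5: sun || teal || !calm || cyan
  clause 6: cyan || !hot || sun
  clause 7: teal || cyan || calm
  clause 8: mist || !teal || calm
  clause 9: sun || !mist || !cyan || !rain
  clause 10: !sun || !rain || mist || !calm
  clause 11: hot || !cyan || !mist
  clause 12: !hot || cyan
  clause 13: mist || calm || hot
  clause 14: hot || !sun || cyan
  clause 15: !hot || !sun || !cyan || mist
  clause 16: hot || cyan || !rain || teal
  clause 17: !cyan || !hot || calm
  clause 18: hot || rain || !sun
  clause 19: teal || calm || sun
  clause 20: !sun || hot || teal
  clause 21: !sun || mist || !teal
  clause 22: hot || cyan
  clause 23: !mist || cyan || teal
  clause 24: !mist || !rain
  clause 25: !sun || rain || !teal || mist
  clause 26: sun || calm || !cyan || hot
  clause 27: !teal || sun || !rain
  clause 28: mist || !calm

mist: true; sun: false; calm: true; hot: true; rain: false; cyan: true; teal: false

Branch on hot: set hot = true.
(cyan) alone gives cyan = true.
(calm) alone gives calm = true.
(mist) alone gives mist = true.
(!rain) alone gives rain = false.
No clause remains; sun, teal are free.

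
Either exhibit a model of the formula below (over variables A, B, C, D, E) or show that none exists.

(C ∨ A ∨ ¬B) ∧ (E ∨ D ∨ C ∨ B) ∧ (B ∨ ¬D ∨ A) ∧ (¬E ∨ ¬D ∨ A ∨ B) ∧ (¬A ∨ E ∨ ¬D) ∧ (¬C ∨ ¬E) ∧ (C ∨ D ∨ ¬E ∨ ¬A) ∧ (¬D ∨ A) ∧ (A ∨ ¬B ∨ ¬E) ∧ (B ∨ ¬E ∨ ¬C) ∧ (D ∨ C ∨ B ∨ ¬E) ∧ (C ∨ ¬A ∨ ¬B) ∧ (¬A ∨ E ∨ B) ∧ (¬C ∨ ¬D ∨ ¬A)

A ↦ True; B ↦ True; C ↦ True; D ↦ False; E ↦ False

Case C = True:
Unit clause (¬E) forces E = False.
Case A = True:
Unit clause (¬D) forces D = False.
Unit clause (B) forces B = True.
All clauses are satisfied.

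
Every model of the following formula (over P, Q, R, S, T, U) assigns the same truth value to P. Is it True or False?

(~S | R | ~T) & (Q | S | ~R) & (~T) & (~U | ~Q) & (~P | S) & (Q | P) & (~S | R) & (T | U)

True

Suppose P = 0.
The clause (~T) is unit, so T = 0.
The clause (Q) is unit, so Q = 1.
The clause (~U) is unit, so U = 0.
That conflicts with the unit clause (U).
So every satisfying assignment has P = True.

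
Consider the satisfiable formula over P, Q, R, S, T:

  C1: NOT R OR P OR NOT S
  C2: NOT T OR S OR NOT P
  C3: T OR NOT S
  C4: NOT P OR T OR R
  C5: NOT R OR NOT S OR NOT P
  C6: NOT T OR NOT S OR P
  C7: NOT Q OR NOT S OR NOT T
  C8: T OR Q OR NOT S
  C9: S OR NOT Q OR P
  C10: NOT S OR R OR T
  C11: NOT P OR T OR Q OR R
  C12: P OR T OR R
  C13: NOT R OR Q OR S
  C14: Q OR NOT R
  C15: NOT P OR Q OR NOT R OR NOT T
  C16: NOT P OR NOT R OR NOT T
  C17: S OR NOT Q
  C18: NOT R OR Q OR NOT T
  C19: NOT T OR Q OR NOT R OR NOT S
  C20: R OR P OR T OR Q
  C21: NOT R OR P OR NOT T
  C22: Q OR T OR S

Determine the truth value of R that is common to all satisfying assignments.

False

Suppose R = true.
From the singleton clause (Q), Q = true.
From the singleton clause (S), S = true.
From the singleton clause (P), P = true.
Now (NOT P) is unsatisfied and unit — conflict.
So every satisfying assignment has R = False.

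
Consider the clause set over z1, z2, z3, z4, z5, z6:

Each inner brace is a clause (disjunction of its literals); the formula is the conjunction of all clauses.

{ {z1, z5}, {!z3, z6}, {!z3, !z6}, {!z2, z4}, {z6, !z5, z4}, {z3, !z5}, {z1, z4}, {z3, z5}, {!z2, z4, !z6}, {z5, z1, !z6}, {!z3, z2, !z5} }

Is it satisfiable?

Suppose z1 = true.
Suppose z3 = false.
From the singleton clause (!z5), z5 = false.
But (z5) is also a unit clause — contradiction.
That branch fails; take z3 = true instead.
From the singleton clause (z6), z6 = true.
But (!z6) is also a unit clause — contradiction.
Neither z3 = true nor z3 = false works.
That branch fails; take z1 = false instead.
From the singleton clause (z5), z5 = true.
From the singleton clause (z3), z3 = true.
From the singleton clause (z6), z6 = true.
But (!z6) is also a unit clause — contradiction.
Neither z1 = true nor z1 = false works.
No assignment satisfies every clause.

No, unsatisfiable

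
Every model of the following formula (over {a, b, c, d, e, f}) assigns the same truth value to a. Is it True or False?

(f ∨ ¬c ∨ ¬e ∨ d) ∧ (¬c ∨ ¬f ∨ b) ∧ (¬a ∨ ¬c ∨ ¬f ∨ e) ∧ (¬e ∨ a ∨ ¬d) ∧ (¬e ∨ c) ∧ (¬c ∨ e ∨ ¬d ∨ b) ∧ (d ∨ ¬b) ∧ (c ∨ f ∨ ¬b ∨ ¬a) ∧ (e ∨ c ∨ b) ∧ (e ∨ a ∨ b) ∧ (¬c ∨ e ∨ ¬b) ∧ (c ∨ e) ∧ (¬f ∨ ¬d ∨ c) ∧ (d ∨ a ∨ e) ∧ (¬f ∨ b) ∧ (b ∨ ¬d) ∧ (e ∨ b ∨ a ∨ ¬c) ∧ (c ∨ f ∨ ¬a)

Suppose a = False.
Branch on e: set e = False.
Unit clause (b) forces b = True.
Unit clause (d) forces d = True.
Unit clause (¬c) forces c = False.
That conflicts with the unit clause (c).
That branch fails; take e = True instead.
Unit clause (¬d) forces d = False.
Unit clause (c) forces c = True.
Unit clause (f) forces f = True.
Unit clause (b) forces b = True.
That conflicts with the unit clause (¬b).
Both values of e lead to a conflict.
So every satisfying assignment has a = True.

True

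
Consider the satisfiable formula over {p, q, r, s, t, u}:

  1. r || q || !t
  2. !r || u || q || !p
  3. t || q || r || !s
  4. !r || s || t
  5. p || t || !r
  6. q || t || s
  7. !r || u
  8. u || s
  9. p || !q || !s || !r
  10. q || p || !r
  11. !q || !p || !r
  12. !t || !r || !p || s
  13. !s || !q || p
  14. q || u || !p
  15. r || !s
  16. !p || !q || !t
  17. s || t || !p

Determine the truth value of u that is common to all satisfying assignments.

Suppose u = false.
The clause (!r) is unit, so r = false.
The clause (s) is unit, so s = true.
But (!s) is also a unit clause — contradiction.
So every satisfying assignment has u = True.

True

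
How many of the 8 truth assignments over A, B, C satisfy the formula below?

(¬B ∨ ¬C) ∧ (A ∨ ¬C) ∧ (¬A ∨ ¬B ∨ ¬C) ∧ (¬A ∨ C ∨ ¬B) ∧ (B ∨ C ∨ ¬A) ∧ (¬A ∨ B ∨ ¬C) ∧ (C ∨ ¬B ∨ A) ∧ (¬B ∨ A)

There are 2^3 = 8 truth assignments over (A, B, C).
Check each against the 8 clauses (columns in the order A, B, C):
  F F F  ✓ satisfies all
  F F T  ✗ fails (A ∨ ¬C)
  F T F  ✗ fails (C ∨ ¬B ∨ A)
  F T T  ✗ fails (¬B ∨ ¬C)
  T F F  ✗ fails (B ∨ C ∨ ¬A)
  T F T  ✗ fails (¬A ∨ B ∨ ¬C)
  T T F  ✗ fails (¬A ∨ C ∨ ¬B)
  T T T  ✗ fails (¬B ∨ ¬C)
1 of the 8 rows is a model.

1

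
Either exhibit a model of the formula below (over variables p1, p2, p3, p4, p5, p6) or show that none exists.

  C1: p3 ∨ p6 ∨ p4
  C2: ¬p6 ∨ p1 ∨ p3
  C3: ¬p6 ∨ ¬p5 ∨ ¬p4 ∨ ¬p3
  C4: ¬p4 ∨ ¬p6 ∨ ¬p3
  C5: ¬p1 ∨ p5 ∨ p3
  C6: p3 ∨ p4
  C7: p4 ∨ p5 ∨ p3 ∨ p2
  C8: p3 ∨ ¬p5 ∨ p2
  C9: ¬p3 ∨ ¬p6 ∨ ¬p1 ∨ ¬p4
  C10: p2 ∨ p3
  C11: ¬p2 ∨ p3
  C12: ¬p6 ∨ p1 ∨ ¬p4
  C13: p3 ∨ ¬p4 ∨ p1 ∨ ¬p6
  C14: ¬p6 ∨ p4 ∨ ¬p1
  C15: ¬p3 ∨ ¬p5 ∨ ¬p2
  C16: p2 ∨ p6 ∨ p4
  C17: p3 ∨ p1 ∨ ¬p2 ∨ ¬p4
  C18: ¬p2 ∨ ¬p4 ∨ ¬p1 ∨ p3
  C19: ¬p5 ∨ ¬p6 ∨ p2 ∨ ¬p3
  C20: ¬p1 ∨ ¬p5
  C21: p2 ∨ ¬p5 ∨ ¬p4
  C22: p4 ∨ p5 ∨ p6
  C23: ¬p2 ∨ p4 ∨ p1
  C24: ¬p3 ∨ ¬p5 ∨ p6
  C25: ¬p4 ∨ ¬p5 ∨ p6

p1: False, p2: True, p3: True, p4: True, p5: False, p6: False

Case p3 = True:
Case p4 = True:
From the singleton clause (¬p6), p6 = False.
From the singleton clause (¬p5), p5 = False.
Every clause is now satisfied; p1, p2 are unconstrained.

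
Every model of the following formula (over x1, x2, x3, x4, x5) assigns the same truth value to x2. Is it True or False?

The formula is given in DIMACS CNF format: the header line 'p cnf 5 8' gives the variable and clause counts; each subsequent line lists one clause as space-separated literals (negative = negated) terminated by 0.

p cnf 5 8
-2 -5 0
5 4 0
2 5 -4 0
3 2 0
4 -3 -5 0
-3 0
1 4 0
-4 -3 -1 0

True

Suppose x2 = False.
Unit clause (x3) forces x3 = True.
But (¬x3) is also a unit clause — contradiction.
So every satisfying assignment has x2 = True.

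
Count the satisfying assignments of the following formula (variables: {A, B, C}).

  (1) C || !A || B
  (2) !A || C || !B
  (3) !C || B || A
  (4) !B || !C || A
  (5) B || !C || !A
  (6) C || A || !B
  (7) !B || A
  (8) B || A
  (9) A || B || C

There are 2^3 = 8 truth assignments over (A, B, C).
Split on B. With B = true, the clauses containing B are satisfied and !B drops from the rest; 1 of the 2^2 = 4 assignments to the other variables satisfy what remains.
With B = false, by the same count on the reduced clause set, 0 assignments work.
(One model: A=T, B=T, C=T.)
Total: 1 + 0 = 1.

1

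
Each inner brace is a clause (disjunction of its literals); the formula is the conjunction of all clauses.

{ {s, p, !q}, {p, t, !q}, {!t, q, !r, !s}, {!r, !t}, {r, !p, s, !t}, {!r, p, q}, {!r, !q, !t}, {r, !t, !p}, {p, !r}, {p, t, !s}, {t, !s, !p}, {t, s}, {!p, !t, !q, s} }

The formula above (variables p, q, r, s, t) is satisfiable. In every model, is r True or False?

Suppose r = true.
The clause (!t) is unit, so t = false.
The clause (p) is unit, so p = true.
The clause (!s) is unit, so s = false.
But (s) is also a unit clause — contradiction.
So every satisfying assignment has r = False.

False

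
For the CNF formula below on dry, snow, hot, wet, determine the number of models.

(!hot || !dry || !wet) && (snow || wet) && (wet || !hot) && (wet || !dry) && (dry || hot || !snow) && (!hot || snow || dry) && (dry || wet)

4

There are 2^4 = 16 truth assignments over (dry, snow, hot, wet).
Check each against the 7 clauses (columns in the order dry, snow, hot, wet):
  F F F F  ✗ fails (snow || wet)
  F F F T  ✓ satisfies all
  F F T F  ✗ fails (snow || wet)
  F F T T  ✗ fails (!hot || snow || dry)
  F T F F  ✗ fails (dry || hot || !snow)
  F T F T  ✗ fails (dry || hot || !snow)
  F T T F  ✗ fails (wet || !hot)
  F T T T  ✓ satisfies all
  T F F F  ✗ fails (snow || wet)
  T F F T  ✓ satisfies all
  T F T F  ✗ fails (snow || wet)
  T F T T  ✗ fails (!hot || !dry || !wet)
  T T F F  ✗ fails (wet || !dry)
  T T F T  ✓ satisfies all
  T T T F  ✗ fails (wet || !hot)
  T T T T  ✗ fails (!hot || !dry || !wet)
4 of the 16 rows are models.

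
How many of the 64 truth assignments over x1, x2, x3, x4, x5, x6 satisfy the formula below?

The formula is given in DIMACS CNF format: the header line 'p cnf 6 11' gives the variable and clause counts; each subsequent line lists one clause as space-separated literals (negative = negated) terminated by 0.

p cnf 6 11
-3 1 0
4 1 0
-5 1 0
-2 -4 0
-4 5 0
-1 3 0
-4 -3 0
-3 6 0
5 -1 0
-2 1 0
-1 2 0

There are 2^6 = 64 truth assignments over (x1, x2, x3, x4, x5, x6).
Split on x4. With x4 = True, the clauses containing x4 are satisfied and ¬x4 drops from the rest; 0 of the 2^5 = 32 assignments to the other variables satisfy what remains.
With x4 = False, by the same count on the reduced clause set, 1 assignment works.
Total: 0 + 1 = 1.

1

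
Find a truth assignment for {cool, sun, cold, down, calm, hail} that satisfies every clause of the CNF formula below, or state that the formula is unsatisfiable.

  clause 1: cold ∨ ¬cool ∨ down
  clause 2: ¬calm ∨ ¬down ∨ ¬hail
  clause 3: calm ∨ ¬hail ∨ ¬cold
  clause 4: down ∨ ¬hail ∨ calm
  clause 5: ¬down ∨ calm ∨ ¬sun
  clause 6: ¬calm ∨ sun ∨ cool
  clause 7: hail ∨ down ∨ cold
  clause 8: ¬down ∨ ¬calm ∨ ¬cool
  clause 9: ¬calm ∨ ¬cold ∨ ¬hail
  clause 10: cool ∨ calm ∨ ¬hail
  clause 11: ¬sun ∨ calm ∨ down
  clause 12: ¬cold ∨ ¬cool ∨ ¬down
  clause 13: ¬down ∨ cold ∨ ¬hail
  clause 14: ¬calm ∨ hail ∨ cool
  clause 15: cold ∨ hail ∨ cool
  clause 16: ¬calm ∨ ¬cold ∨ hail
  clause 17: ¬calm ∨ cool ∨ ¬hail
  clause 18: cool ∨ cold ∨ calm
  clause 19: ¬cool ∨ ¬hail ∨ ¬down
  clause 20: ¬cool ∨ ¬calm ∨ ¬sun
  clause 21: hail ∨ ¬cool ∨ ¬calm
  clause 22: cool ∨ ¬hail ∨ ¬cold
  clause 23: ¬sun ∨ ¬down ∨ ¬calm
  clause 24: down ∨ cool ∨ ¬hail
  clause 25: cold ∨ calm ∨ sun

Try cold = True.
Try calm = False.
(¬hail) alone gives hail = False.
Try down = False.
(¬sun) alone gives sun = False.
Every clause is now satisfied; cool is unconstrained.

cool ↦ False; sun ↦ False; cold ↦ True; down ↦ False; calm ↦ False; hail ↦ False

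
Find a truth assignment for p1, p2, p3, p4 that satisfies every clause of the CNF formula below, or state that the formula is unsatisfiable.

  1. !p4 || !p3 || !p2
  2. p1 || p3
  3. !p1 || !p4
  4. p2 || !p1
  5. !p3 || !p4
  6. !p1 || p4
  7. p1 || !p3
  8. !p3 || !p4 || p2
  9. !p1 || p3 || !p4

UNSATISFIABLE

Suppose p1 = true.
From the singleton clause (!p4), p4 = false.
But (p4) is also a unit clause — contradiction.
So p1 must be the other value — set p1 = false.
From the singleton clause (p3), p3 = true.
But (!p3) is also a unit clause — contradiction.
Both values of p1 lead to a conflict.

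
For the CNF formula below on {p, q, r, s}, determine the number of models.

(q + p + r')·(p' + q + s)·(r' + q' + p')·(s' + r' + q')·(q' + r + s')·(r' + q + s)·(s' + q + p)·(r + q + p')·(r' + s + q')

4

There are 2^4 = 16 truth assignments over (p, q, r, s).
Check each against the 9 clauses (columns in the order p, q, r, s):
  F F F F  ✓ satisfies all
  F F F T  ✗ fails (s' + q + p)
  F F T F  ✗ fails (q + p + r')
  F F T T  ✗ fails (q + p + r')
  F T F F  ✓ satisfies all
  F T F T  ✗ fails (q' + r + s')
  F T T F  ✗ fails (r' + s + q')
  F T T T  ✗ fails (s' + r' + q')
  T F F F  ✗ fails (p' + q + s)
  T F F T  ✗ fails (r + q + p')
  T F T F  ✗ fails (p' + q + s)
  T F T T  ✓ satisfies all
  T T F F  ✓ satisfies all
  T T F T  ✗ fails (q' + r + s')
  T T T F  ✗ fails (r' + q' + p')
  T T T T  ✗ fails (r' + q' + p')
4 of the 16 rows are models.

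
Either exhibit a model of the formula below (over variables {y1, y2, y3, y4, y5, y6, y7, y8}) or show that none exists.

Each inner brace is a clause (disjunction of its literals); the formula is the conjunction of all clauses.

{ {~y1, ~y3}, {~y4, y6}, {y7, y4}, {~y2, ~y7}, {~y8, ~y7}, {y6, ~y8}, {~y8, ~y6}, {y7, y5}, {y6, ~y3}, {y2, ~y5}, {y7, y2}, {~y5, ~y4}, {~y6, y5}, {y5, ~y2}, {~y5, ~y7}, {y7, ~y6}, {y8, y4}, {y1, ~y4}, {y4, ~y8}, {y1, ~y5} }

Case y1 = 0:
Unit clause (~y4) forces y4 = 0.
Unit clause (y7) forces y7 = 1.
Unit clause (~y2) forces y2 = 0.
Unit clause (~y8) forces y8 = 0.
That conflicts with the unit clause (y8).
Undo y1 and try y1 = 1.
Unit clause (~y3) forces y3 = 0.
Case y4 = 0:
Unit clause (y7) forces y7 = 1.
Unit clause (~y2) forces y2 = 0.
Unit clause (~y8) forces y8 = 0.
That conflicts with the unit clause (y8).
Undo y4 and try y4 = 1.
Unit clause (y6) forces y6 = 1.
Unit clause (~y8) forces y8 = 0.
Unit clause (~y5) forces y5 = 0.
That conflicts with the unit clause (y5).
Neither y4 = 1 nor y4 = 0 works.
Neither y1 = 1 nor y1 = 0 works.

UNSATISFIABLE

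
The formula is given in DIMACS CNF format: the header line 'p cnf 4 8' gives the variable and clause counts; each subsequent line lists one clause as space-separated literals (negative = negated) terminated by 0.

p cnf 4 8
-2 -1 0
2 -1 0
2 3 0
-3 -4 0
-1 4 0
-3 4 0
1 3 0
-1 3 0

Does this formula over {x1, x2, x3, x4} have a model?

No, unsatisfiable

Try x2 = False.
The clause (¬x1) is unit, so x1 = False.
The clause (x3) is unit, so x3 = True.
The clause (¬x4) is unit, so x4 = False.
That conflicts with the unit clause (x4).
Undo x2 and try x2 = True.
The clause (¬x1) is unit, so x1 = False.
The clause (x3) is unit, so x3 = True.
The clause (¬x4) is unit, so x4 = False.
That conflicts with the unit clause (x4).
Both values of x2 lead to a conflict.
No assignment satisfies every clause.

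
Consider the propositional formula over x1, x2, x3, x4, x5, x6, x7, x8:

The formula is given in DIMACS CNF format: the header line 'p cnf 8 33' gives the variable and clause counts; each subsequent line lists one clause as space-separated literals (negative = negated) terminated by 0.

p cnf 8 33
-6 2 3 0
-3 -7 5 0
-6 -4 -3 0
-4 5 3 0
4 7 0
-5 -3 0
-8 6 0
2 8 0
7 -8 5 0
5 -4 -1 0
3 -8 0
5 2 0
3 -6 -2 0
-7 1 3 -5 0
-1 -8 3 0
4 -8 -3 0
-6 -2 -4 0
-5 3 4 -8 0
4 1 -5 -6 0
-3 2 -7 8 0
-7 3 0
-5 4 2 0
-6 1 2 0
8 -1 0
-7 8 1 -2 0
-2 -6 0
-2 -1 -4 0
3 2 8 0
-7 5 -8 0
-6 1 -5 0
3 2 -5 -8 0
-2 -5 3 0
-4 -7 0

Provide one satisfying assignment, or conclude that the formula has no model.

Suppose x4 = True.
From the singleton clause (¬x7), x7 = False.
Suppose x6 = False.
From the singleton clause (¬x8), x8 = False.
From the singleton clause (x2), x2 = True.
From the singleton clause (¬x1), x1 = False.
Suppose x5 = False.
From the singleton clause (x3), x3 = True.
Every clause now holds.

x1 ↦ False,  x2 ↦ True,  x3 ↦ True,  x4 ↦ True,  x5 ↦ False,  x6 ↦ False,  x7 ↦ False,  x8 ↦ False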